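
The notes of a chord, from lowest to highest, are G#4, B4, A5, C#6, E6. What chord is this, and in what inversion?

Reducing to letter names: G#, B, A, C#, E. These stack in thirds as A–C#–E–G#–B — an A major ninth chord.
With the seventh (G#) in the bass, the chord is in third inversion.

A major ninth, third inversion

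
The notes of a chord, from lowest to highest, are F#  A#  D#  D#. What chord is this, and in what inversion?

D# minor, first inversion

The pitch classes F#, A#, D# arrange in thirds as D#–F#–A#: a D# minor triad.
The lowest note is F#, the third of the chord, so this is first inversion (figured bass 6).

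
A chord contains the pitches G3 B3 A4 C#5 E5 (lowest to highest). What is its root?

A

Reordering G, B, A, C#, E into stacked thirds gives A–C#–E–G–B; the bottom of that stack, A, is the root.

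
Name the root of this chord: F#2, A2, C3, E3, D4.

F#, A, C, E, D are the tones of a D dominant ninth chord (D–F#–A–C–E), making D the root.

D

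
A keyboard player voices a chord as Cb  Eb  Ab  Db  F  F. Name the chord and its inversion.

The pitch classes Cb, Eb, Ab, Db, F arrange in thirds as Db–F–Ab–Cb–Eb: a Db dominant ninth chord.
With the seventh (Cb) in the bass, the chord is in third inversion.

Db dominant ninth, third inversion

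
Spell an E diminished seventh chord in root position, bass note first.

The chord tones are E–G–Bb–Db. With the root (E) lowest for root position: E, G, Bb, Db.

E, G, Bb, Db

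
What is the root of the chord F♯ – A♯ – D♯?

D#

F#, A#, D# are the tones of a D# minor triad (D#–F#–A#), making D# the root.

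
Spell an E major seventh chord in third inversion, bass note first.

D#, E, G#, B

Spelling E major seventh: E–G#–B–D#. In third inversion the seventh is bass, giving D#, E, G#, B from the bottom.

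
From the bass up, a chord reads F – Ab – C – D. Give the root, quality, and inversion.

The pitch classes F, Ab, C, D arrange in thirds as D–F–Ab–C: a D half-diminished seventh chord.
With the third (F) in the bass, the chord is in first inversion (figured bass 6/5).

D half-diminished seventh, first inversion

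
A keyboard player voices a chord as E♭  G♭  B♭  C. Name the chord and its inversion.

C half-diminished seventh, first inversion

The distinct note names are Eb, Gb, Bb, C. Stacked in thirds they read C–Eb–Gb–Bb, which is a half-diminished seventh chord on C.
The lowest note is Eb, the third of the chord, so this is first inversion (figured bass 6/5).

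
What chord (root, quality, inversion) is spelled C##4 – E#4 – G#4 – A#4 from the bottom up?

A# dominant seventh, first inversion

Reducing to letter names: C##, E#, G#, A#. These stack in thirds as A#–C##–E#–G# — an A# dominant seventh chord.
The lowest note is C##, the third of the chord, so this is first inversion (figured bass 6/5).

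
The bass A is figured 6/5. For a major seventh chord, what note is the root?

The figures 6/5 mean the third of the chord is in the bass. If A is the third of a major seventh chord, the root is F (chord tones F–A–C–E).

F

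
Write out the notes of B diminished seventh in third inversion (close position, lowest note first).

Ab, B, D, F

Spelling B diminished seventh: B–D–F–Ab. In third inversion the seventh is bass, giving Ab, B, D, F from the bottom.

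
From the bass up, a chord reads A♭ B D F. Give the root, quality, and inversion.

The distinct note names are Ab, B, D, F. Stacked in thirds they read B–D–F–Ab, which is a diminished seventh chord on B.
Ab is the seventh of B diminished seventh; seventh in the bass means third inversion (figured bass 4/2).

B diminished seventh, third inversion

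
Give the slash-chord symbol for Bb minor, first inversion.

First inversion of Bb minor has the third (Db) in the bass. As a slash chord: Bbm/Db.

Bbm/Db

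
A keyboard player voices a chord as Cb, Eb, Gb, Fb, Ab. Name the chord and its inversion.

Fb major ninth, second inversion

The distinct note names are Cb, Eb, Gb, Fb, Ab. Stacked in thirds they read Fb–Ab–Cb–Eb–Gb, which is a major ninth chord on Fb.
Cb is the fifth of Fb major ninth; fifth in the bass means second inversion.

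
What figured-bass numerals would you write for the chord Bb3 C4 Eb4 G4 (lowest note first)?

4/2

The notes Bb, C, Eb, G stack in thirds as C–Eb–G–Bb — a C minor seventh chord. The bass Bb is the seventh, so this is third inversion: figured 4/2.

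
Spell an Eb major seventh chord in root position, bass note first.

Spelling Eb major seventh: Eb–G–Bb–D. In root position the root is bass, giving Eb, G, Bb, D from the bottom.

Eb, G, Bb, D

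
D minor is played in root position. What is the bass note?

D

In root position the root is lowest. For D minor (D–F–A) that is D.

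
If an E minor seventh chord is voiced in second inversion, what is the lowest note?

The fifth of E minor seventh (E–G–B–D) is B; that is the bass in second inversion.

B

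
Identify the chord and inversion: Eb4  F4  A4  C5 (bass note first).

F dominant seventh, third inversion

The pitch classes Eb, F, A, C arrange in thirds as F–A–C–Eb: an F dominant seventh chord.
With the seventh (Eb) in the bass, the chord is in third inversion (figured bass 4/2).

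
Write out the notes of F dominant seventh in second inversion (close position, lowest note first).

F dominant seventh is F–A–C–Eb. Second inversion puts the fifth (C) in the bass, with the remaining tones above: C, Eb, F, A.

C, Eb, F, A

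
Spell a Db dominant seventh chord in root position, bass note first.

Db, F, Ab, Cb

Db dominant seventh is Db–F–Ab–Cb. Root position puts the root (Db) in the bass, with the remaining tones above: Db, F, Ab, Cb.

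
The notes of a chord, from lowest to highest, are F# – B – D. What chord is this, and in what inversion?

The distinct note names are F#, B, D. Stacked in thirds they read B–D–F#, which is a minor triad on B.
F# is the fifth of B minor; fifth in the bass means second inversion (figured bass 6/4).

B minor, second inversion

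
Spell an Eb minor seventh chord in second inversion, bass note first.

Bb, Db, Eb, Gb

Spelling Eb minor seventh: Eb–Gb–Bb–Db. In second inversion the fifth is bass, giving Bb, Db, Eb, Gb from the bottom.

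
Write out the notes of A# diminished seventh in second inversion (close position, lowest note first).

The chord tones are A#–C#–E–G. With the fifth (E) lowest for second inversion: E, G, A#, C#.

E, G, A#, C#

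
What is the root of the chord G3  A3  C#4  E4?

Reordering G, A, C#, E into stacked thirds gives A–C#–E–G; the bottom of that stack, A, is the root.

A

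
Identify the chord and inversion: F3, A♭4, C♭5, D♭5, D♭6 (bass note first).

The pitch classes F, Ab, Cb, Db arrange in thirds as Db–F–Ab–Cb: a Db dominant seventh chord.
F is the third of Db dominant seventh; third in the bass means first inversion (figured bass 6/5).

Db dominant seventh, first inversion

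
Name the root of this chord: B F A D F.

B

Reordering B, F, A, D into stacked thirds gives B–D–F–A; the bottom of that stack, B, is the root.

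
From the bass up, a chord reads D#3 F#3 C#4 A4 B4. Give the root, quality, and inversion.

The pitch classes D#, F#, C#, A, B arrange in thirds as B–D#–F#–A–C#: a B dominant ninth chord.
The lowest note is D#, the third of the chord, so this is first inversion.

B dominant ninth, first inversion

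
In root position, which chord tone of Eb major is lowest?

Eb

In root position the root is lowest. For Eb major (Eb–G–Bb) that is Eb.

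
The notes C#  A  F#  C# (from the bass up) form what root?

C#, A, F# are the tones of an F# minor triad (F#–A–C#), making F# the root.

F#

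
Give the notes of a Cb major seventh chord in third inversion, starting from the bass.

Bb, Cb, Eb, Gb

Cb major seventh is Cb–Eb–Gb–Bb. Third inversion puts the seventh (Bb) in the bass, with the remaining tones above: Bb, Cb, Eb, Gb.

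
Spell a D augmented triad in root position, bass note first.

D, F#, A#

D augmented is D–F#–A#. Root position puts the root (D) in the bass, with the remaining tones above: D, F#, A#.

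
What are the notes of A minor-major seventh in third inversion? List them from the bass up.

G#, A, C, E

Spelling A minor-major seventh: A–C–E–G#. In third inversion the seventh is bass, giving G#, A, C, E from the bottom.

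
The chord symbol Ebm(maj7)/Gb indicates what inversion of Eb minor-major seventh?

first inversion

Ebm(maj7)/Gb means Eb minor-major seventh with Gb in the bass. Gb is the third of Eb minor-major seventh (Eb–Gb–Bb–D), so this is first inversion.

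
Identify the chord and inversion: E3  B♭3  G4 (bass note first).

The pitch classes E, Bb, G arrange in thirds as E–G–Bb: an E diminished triad.
The lowest note is E, the root of the chord, so this is root position (figured bass 5/3).

E diminished, root position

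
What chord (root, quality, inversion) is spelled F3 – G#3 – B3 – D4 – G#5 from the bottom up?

G# diminished seventh, third inversion

The distinct note names are F, G#, B, D. Stacked in thirds they read G#–B–D–F, which is a diminished seventh chord on G#.
The lowest note is F, the seventh of the chord, so this is third inversion (figured bass 4/2).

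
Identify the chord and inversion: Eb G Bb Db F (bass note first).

Reducing to letter names: Eb, G, Bb, Db, F. These stack in thirds as Eb–G–Bb–Db–F — an Eb dominant ninth chord.
Eb is the root of Eb dominant ninth; root in the bass means root position.

Eb dominant ninth, root position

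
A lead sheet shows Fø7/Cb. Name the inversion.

second inversion

Fø7/Cb means F half-diminished seventh with Cb in the bass. Cb is the fifth of F half-diminished seventh (F–Ab–Cb–Eb), so this is second inversion.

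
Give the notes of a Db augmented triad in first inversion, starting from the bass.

F, A, Db

The chord tones are Db–F–A. With the third (F) lowest for first inversion: F, A, Db.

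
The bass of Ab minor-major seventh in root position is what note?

In root position the root is lowest. For Ab minor-major seventh (Ab–Cb–Eb–G) that is Ab.

Ab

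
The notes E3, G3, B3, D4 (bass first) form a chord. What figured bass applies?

7

The notes E, G, B, D stack in thirds as E–G–B–D — an E minor seventh chord. The bass E is the root, so this is root position: figured 7.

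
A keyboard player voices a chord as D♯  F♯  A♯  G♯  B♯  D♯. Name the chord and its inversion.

G# dominant ninth, second inversion

The pitch classes D#, F#, A#, G#, B# arrange in thirds as G#–B#–D#–F#–A#: a G# dominant ninth chord.
With the fifth (D#) in the bass, the chord is in second inversion.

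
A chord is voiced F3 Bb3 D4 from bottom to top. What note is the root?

Reordering F, Bb, D into stacked thirds gives Bb–D–F; the bottom of that stack, Bb, is the root.

Bb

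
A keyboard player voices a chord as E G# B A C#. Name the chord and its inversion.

A major ninth, second inversion

The pitch classes E, G#, B, A, C# arrange in thirds as A–C#–E–G#–B: an A major ninth chord.
With the fifth (E) in the bass, the chord is in second inversion.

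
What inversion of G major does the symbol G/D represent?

G/D means G major with D in the bass. D is the fifth of G major (G–B–D), so this is second inversion.

second inversion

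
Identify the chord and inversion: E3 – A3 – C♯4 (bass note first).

A major, second inversion

The pitch classes E, A, C# arrange in thirds as A–C#–E: an A major triad.
The lowest note is E, the fifth of the chord, so this is second inversion (figured bass 6/4).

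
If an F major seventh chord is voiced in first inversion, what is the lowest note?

A

In first inversion the third is lowest. For F major seventh (F–A–C–E) that is A.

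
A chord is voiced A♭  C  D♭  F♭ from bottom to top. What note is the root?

Db

Reordering Ab, C, Db, Fb into stacked thirds gives Db–Fb–Ab–C; the bottom of that stack, Db, is the root.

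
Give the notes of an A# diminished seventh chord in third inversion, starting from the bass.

G, A#, C#, E

A# diminished seventh is A#–C#–E–G. Third inversion puts the seventh (G) in the bass, with the remaining tones above: G, A#, C#, E.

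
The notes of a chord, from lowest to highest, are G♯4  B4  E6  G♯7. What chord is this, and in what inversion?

The pitch classes G#, B, E arrange in thirds as E–G#–B: an E major triad.
G# is the third of E major; third in the bass means first inversion (figured bass 6).

E major, first inversion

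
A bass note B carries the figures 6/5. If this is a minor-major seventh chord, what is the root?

G#

The figures 6/5 mean the third of the chord is in the bass. If B is the third of a minor-major seventh chord, the root is G# (chord tones G#–B–D#–F##).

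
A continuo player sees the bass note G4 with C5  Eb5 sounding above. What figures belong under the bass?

6/4

The notes G, C, Eb stack in thirds as C–Eb–G — a C minor triad. The bass G is the fifth, so this is second inversion: figured 6/4.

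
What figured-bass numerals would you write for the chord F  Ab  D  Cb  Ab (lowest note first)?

6/5

The notes F, Ab, D, Cb stack in thirds as D–F–Ab–Cb — a D diminished seventh chord. The bass F is the third, so this is first inversion: figured 6/5.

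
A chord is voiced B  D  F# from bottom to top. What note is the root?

The distinct letter names are B, D, F#. Arranged as a stack of thirds they read B–D–F#, so B is the root (a B minor triad).

B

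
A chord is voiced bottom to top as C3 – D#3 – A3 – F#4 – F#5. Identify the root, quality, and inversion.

D# diminished seventh, third inversion

The distinct note names are C, D#, A, F#. Stacked in thirds they read D#–F#–A–C, which is a diminished seventh chord on D#.
The lowest note is C, the seventh of the chord, so this is third inversion (figured bass 4/2).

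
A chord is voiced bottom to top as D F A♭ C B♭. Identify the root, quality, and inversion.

Bb dominant ninth, first inversion

The pitch classes D, F, Ab, C, Bb arrange in thirds as Bb–D–F–Ab–C: a Bb dominant ninth chord.
D is the third of Bb dominant ninth; third in the bass means first inversion.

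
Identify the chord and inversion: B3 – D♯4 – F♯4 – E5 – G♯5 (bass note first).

Reducing to letter names: B, D#, F#, E, G#. These stack in thirds as E–G#–B–D#–F# — an E major ninth chord.
With the fifth (B) in the bass, the chord is in second inversion.

E major ninth, second inversion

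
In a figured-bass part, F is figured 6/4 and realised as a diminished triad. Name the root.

The figures 6/4 mean the fifth of the chord is in the bass. If F is the fifth of a diminished triad, the root is B (chord tones B–D–F).

B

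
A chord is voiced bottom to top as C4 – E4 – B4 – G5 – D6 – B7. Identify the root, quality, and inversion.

Reducing to letter names: C, E, B, G, D. These stack in thirds as C–E–G–B–D — a C major ninth chord.
C is the root of C major ninth; root in the bass means root position.

C major ninth, root position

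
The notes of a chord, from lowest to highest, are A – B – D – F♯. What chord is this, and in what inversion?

B minor seventh, third inversion

Reducing to letter names: A, B, D, F#. These stack in thirds as B–D–F#–A — a B minor seventh chord.
With the seventh (A) in the bass, the chord is in third inversion (figured bass 4/2).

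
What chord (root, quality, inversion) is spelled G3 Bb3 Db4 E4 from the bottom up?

The pitch classes G, Bb, Db, E arrange in thirds as E–G–Bb–Db: an E diminished seventh chord.
With the third (G) in the bass, the chord is in first inversion (figured bass 6/5).

E diminished seventh, first inversion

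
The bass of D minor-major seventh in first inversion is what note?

F

The third of D minor-major seventh (D–F–A–C#) is F; that is the bass in first inversion.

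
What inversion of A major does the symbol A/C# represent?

A/C# means A major with C# in the bass. C# is the third of A major (A–C#–E), so this is first inversion.

first inversion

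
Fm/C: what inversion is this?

Fm/C means F minor with C in the bass. C is the fifth of F minor (F–Ab–C), so this is second inversion.

second inversion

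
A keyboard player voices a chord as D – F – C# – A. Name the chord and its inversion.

The distinct note names are D, F, C#, A. Stacked in thirds they read D–F–A–C#, which is a minor-major seventh chord on D.
The lowest note is D, the root of the chord, so this is root position (figured bass 7).

D minor-major seventh, root position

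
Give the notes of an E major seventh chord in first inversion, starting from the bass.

E major seventh is E–G#–B–D#. First inversion puts the third (G#) in the bass, with the remaining tones above: G#, B, D#, E.

G#, B, D#, E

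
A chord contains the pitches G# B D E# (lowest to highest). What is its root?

The distinct letter names are G#, B, D, E#. Arranged as a stack of thirds they read E#–G#–B–D, so E# is the root (an E# diminished seventh chord).

E#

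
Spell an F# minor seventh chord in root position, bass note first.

F#, A, C#, E

F# minor seventh is F#–A–C#–E. Root position puts the root (F#) in the bass, with the remaining tones above: F#, A, C#, E.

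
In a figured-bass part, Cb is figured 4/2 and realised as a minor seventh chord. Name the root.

The figures 4/2 mean the seventh of the chord is in the bass. If Cb is the seventh of a minor seventh chord, the root is Db (chord tones Db–Fb–Ab–Cb).

Db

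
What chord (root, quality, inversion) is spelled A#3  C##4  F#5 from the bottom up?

The distinct note names are A#, C##, F#. Stacked in thirds they read F#–A#–C##, which is an augmented triad on F#.
A# is the third of F# augmented; third in the bass means first inversion (figured bass 6).

F# augmented, first inversion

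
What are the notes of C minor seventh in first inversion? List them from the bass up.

Eb, G, Bb, C

Spelling C minor seventh: C–Eb–G–Bb. In first inversion the third is bass, giving Eb, G, Bb, C from the bottom.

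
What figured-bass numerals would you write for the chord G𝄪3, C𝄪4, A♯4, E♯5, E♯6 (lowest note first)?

4/2

The notes G##, C##, A#, E# stack in thirds as A#–C##–E#–G## — an A# major seventh chord. The bass G## is the seventh, so this is third inversion: figured 4/2.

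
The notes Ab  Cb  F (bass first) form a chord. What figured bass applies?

6

The notes Ab, Cb, F stack in thirds as F–Ab–Cb — an F diminished triad. The bass Ab is the third, so this is first inversion: figured 6.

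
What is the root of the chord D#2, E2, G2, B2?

E

The distinct letter names are D#, E, G, B. Arranged as a stack of thirds they read E–G–B–D#, so E is the root (an E minor-major seventh chord).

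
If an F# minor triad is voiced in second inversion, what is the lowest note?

C#

The fifth of F# minor (F#–A–C#) is C#; that is the bass in second inversion.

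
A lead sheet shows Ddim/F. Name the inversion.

Ddim/F means D diminished with F in the bass. F is the third of D diminished (D–F–Ab), so this is first inversion.

first inversion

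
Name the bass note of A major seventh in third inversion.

In third inversion the seventh is lowest. For A major seventh (A–C#–E–G#) that is G#.

G#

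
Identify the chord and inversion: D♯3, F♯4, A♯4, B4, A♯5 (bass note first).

The pitch classes D#, F#, A#, B arrange in thirds as B–D#–F#–A#: a B major seventh chord.
The lowest note is D#, the third of the chord, so this is first inversion (figured bass 6/5).

B major seventh, first inversion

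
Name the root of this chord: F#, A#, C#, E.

F#

The distinct letter names are F#, A#, C#, E. Arranged as a stack of thirds they read F#–A#–C#–E, so F# is the root (an F# dominant seventh chord).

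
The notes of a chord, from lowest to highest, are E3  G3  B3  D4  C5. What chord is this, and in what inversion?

The distinct note names are E, G, B, D, C. Stacked in thirds they read C–E–G–B–D, which is a major ninth chord on C.
With the third (E) in the bass, the chord is in first inversion.

C major ninth, first inversion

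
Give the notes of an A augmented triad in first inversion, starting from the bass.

Spelling A augmented: A–C#–E#. In first inversion the third is bass, giving C#, E#, A from the bottom.

C#, E#, A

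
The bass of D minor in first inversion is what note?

In first inversion the third is lowest. For D minor (D–F–A) that is F.

F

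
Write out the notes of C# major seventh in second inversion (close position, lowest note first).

G#, B#, C#, E#

Spelling C# major seventh: C#–E#–G#–B#. In second inversion the fifth is bass, giving G#, B#, C#, E# from the bottom.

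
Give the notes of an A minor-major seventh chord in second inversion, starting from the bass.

E, G#, A, C

The chord tones are A–C–E–G#. With the fifth (E) lowest for second inversion: E, G#, A, C.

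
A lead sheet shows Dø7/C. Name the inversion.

third inversion

Dø7/C means D half-diminished seventh with C in the bass. C is the seventh of D half-diminished seventh (D–F–Ab–C), so this is third inversion.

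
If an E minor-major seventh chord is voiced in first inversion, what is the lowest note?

G

The third of E minor-major seventh (E–G–B–D#) is G; that is the bass in first inversion.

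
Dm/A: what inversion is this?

second inversion

Dm/A means D minor with A in the bass. A is the fifth of D minor (D–F–A), so this is second inversion.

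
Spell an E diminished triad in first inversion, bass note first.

E diminished is E–G–Bb. First inversion puts the third (G) in the bass, with the remaining tones above: G, Bb, E.

G, Bb, E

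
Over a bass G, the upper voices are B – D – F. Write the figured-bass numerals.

The notes G, B, D, F stack in thirds as G–B–D–F — a G dominant seventh chord. The bass G is the root, so this is root position: figured 7.

7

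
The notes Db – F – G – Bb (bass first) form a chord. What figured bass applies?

4/3

The notes Db, F, G, Bb stack in thirds as G–Bb–Db–F — a G half-diminished seventh chord. The bass Db is the fifth, so this is second inversion: figured 4/3.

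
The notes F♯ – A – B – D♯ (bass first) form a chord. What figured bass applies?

The notes F#, A, B, D# stack in thirds as B–D#–F#–A — a B dominant seventh chord. The bass F# is the fifth, so this is second inversion: figured 4/3.

4/3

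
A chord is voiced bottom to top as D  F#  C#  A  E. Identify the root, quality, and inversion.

D major ninth, root position

The distinct note names are D, F#, C#, A, E. Stacked in thirds they read D–F#–A–C#–E, which is a major ninth chord on D.
The lowest note is D, the root of the chord, so this is root position.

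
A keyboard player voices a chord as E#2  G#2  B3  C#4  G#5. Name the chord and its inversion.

C# dominant seventh, first inversion

The distinct note names are E#, G#, B, C#. Stacked in thirds they read C#–E#–G#–B, which is a dominant seventh chord on C#.
With the third (E#) in the bass, the chord is in first inversion (figured bass 6/5).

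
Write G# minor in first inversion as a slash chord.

G#m/B

First inversion of G# minor has the third (B) in the bass. As a slash chord: G#m/B.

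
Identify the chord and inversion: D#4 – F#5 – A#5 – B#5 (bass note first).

B# half-diminished seventh, first inversion

The pitch classes D#, F#, A#, B# arrange in thirds as B#–D#–F#–A#: a B# half-diminished seventh chord.
D# is the third of B# half-diminished seventh; third in the bass means first inversion (figured bass 6/5).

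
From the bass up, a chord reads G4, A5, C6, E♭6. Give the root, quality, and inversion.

A half-diminished seventh, third inversion

The distinct note names are G, A, C, Eb. Stacked in thirds they read A–C–Eb–G, which is a half-diminished seventh chord on A.
With the seventh (G) in the bass, the chord is in third inversion (figured bass 4/2).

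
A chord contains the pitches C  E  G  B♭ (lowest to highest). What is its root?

C

The distinct letter names are C, E, G, Bb. Arranged as a stack of thirds they read C–E–G–Bb, so C is the root (a C dominant seventh chord).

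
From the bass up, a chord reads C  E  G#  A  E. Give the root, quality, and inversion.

A minor-major seventh, first inversion

The distinct note names are C, E, G#, A. Stacked in thirds they read A–C–E–G#, which is a minor-major seventh chord on A.
C is the third of A minor-major seventh; third in the bass means first inversion (figured bass 6/5).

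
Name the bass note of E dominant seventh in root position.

E

E dominant seventh is E–G#–B–D. Root position places the root in the bass: E.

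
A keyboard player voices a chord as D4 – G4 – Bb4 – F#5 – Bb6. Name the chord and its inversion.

G minor-major seventh, second inversion

Reducing to letter names: D, G, Bb, F#. These stack in thirds as G–Bb–D–F# — a G minor-major seventh chord.
With the fifth (D) in the bass, the chord is in second inversion (figured bass 4/3).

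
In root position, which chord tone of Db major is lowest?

Db

The root of Db major (Db–F–Ab) is Db; that is the bass in root position.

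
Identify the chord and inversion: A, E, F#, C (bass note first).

F# half-diminished seventh, first inversion

The distinct note names are A, E, F#, C. Stacked in thirds they read F#–A–C–E, which is a half-diminished seventh chord on F#.
With the third (A) in the bass, the chord is in first inversion (figured bass 6/5).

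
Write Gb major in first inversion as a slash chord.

GbM/Bb

First inversion of Gb major has the third (Bb) in the bass. As a slash chord: GbM/Bb.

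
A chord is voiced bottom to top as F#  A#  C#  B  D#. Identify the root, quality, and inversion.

Reducing to letter names: F#, A#, C#, B, D#. These stack in thirds as B–D#–F#–A#–C# — a B major ninth chord.
With the fifth (F#) in the bass, the chord is in second inversion.

B major ninth, second inversion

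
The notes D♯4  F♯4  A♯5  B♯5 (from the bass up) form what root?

The distinct letter names are D#, F#, A#, B#. Arranged as a stack of thirds they read B#–D#–F#–A#, so B# is the root (a B# half-diminished seventh chord).

B#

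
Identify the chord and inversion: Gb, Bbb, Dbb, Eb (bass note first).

The distinct note names are Gb, Bbb, Dbb, Eb. Stacked in thirds they read Eb–Gb–Bbb–Dbb, which is a diminished seventh chord on Eb.
The lowest note is Gb, the third of the chord, so this is first inversion (figured bass 6/5).

Eb diminished seventh, first inversion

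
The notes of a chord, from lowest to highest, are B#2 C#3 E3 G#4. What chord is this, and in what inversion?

C# minor-major seventh, third inversion

Reducing to letter names: B#, C#, E, G#. These stack in thirds as C#–E–G#–B# — a C# minor-major seventh chord.
The lowest note is B#, the seventh of the chord, so this is third inversion (figured bass 4/2).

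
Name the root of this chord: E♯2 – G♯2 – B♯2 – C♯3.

C#

Reordering E#, G#, B#, C# into stacked thirds gives C#–E#–G#–B#; the bottom of that stack, C#, is the root.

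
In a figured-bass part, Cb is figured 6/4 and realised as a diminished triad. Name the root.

The figures 6/4 mean the fifth of the chord is in the bass. If Cb is the fifth of a diminished triad, the root is F (chord tones F–Ab–Cb).

F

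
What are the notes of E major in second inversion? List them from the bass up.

Spelling E major: E–G#–B. In second inversion the fifth is bass, giving B, E, G# from the bottom.

B, E, G#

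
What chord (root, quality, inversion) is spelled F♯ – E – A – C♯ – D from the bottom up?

D major ninth, first inversion

The distinct note names are F#, E, A, C#, D. Stacked in thirds they read D–F#–A–C#–E, which is a major ninth chord on D.
The lowest note is F#, the third of the chord, so this is first inversion.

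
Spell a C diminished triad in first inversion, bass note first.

Spelling C diminished: C–Eb–Gb. In first inversion the third is bass, giving Eb, Gb, C from the bottom.

Eb, Gb, C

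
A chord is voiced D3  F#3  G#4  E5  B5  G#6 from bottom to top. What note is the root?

E

Reordering D, F#, G#, E, B into stacked thirds gives E–G#–B–D–F#; the bottom of that stack, E, is the root.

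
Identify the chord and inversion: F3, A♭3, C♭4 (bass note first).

Reducing to letter names: F, Ab, Cb. These stack in thirds as F–Ab–Cb — an F diminished triad.
F is the root of F diminished; root in the bass means root position (figured bass 5/3).

F diminished, root position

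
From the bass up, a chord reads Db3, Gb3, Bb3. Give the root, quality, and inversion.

The pitch classes Db, Gb, Bb arrange in thirds as Gb–Bb–Db: a Gb major triad.
With the fifth (Db) in the bass, the chord is in second inversion (figured bass 6/4).

Gb major, second inversion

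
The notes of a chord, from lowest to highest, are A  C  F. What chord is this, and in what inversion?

F major, first inversion

Reducing to letter names: A, C, F. These stack in thirds as F–A–C — an F major triad.
With the third (A) in the bass, the chord is in first inversion (figured bass 6).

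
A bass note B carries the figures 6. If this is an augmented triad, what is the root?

The figures 6 mean the third of the chord is in the bass. If B is the third of an augmented triad, the root is G (chord tones G–B–D#).

G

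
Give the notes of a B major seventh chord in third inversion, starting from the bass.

Spelling B major seventh: B–D#–F#–A#. In third inversion the seventh is bass, giving A#, B, D#, F# from the bottom.

A#, B, D#, F#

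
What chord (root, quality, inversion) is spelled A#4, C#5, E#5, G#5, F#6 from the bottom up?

Reducing to letter names: A#, C#, E#, G#, F#. These stack in thirds as F#–A#–C#–E#–G# — an F# major ninth chord.
A# is the third of F# major ninth; third in the bass means first inversion.

F# major ninth, first inversion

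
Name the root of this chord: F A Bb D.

The distinct letter names are F, A, Bb, D. Arranged as a stack of thirds they read Bb–D–F–A, so Bb is the root (a Bb major seventh chord).

Bb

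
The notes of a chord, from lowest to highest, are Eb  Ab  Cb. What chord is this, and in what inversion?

Ab minor, second inversion

The pitch classes Eb, Ab, Cb arrange in thirds as Ab–Cb–Eb: an Ab minor triad.
Eb is the fifth of Ab minor; fifth in the bass means second inversion (figured bass 6/4).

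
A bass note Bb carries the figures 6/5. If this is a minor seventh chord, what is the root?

The figures 6/5 mean the third of the chord is in the bass. If Bb is the third of a minor seventh chord, the root is G (chord tones G–Bb–D–F).

G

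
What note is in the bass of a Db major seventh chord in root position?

In root position the root is lowest. For Db major seventh (Db–F–Ab–C) that is Db.

Db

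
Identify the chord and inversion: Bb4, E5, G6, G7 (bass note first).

E diminished, second inversion

The pitch classes Bb, E, G arrange in thirds as E–G–Bb: an E diminished triad.
With the fifth (Bb) in the bass, the chord is in second inversion (figured bass 6/4).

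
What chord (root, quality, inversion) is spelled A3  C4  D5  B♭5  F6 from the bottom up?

The pitch classes A, C, D, Bb, F arrange in thirds as Bb–D–F–A–C: a Bb major ninth chord.
The lowest note is A, the seventh of the chord, so this is third inversion.

Bb major ninth, third inversion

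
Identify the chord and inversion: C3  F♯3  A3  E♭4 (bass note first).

Reducing to letter names: C, F#, A, Eb. These stack in thirds as F#–A–C–Eb — an F# diminished seventh chord.
With the fifth (C) in the bass, the chord is in second inversion (figured bass 4/3).

F# diminished seventh, second inversion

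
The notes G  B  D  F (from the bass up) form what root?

G

The distinct letter names are G, B, D, F. Arranged as a stack of thirds they read G–B–D–F, so G is the root (a G dominant seventh chord).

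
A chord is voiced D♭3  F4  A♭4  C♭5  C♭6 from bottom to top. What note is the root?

Db

The distinct letter names are Db, F, Ab, Cb. Arranged as a stack of thirds they read Db–F–Ab–Cb, so Db is the root (a Db dominant seventh chord).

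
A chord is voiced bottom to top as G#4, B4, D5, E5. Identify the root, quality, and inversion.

E dominant seventh, first inversion

The distinct note names are G#, B, D, E. Stacked in thirds they read E–G#–B–D, which is a dominant seventh chord on E.
With the third (G#) in the bass, the chord is in first inversion (figured bass 6/5).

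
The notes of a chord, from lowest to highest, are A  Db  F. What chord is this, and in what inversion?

Db augmented, second inversion

The pitch classes A, Db, F arrange in thirds as Db–F–A: a Db augmented triad.
A is the fifth of Db augmented; fifth in the bass means second inversion (figured bass 6/4).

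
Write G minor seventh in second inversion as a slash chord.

Gm7/D

Second inversion of G minor seventh has the fifth (D) in the bass. As a slash chord: Gm7/D.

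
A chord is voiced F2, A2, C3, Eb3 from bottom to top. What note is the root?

F

Reordering F, A, C, Eb into stacked thirds gives F–A–C–Eb; the bottom of that stack, F, is the root.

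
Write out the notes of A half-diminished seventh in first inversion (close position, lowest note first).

Spelling A half-diminished seventh: A–C–Eb–G. In first inversion the third is bass, giving C, Eb, G, A from the bottom.

C, Eb, G, A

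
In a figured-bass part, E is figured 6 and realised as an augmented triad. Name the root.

C

The figures 6 mean the third of the chord is in the bass. If E is the third of an augmented triad, the root is C (chord tones C–E–G#).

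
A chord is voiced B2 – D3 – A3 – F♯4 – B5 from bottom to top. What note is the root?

B

The distinct letter names are B, D, A, F#. Arranged as a stack of thirds they read B–D–F#–A, so B is the root (a B minor seventh chord).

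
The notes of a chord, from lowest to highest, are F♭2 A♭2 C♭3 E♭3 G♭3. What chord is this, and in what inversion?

The distinct note names are Fb, Ab, Cb, Eb, Gb. Stacked in thirds they read Fb–Ab–Cb–Eb–Gb, which is a major ninth chord on Fb.
The lowest note is Fb, the root of the chord, so this is root position.

Fb major ninth, root position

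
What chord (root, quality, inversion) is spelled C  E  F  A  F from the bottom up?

F major seventh, second inversion

The distinct note names are C, E, F, A. Stacked in thirds they read F–A–C–E, which is a major seventh chord on F.
With the fifth (C) in the bass, the chord is in second inversion (figured bass 4/3).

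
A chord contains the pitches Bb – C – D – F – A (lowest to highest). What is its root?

Bb, C, D, F, A are the tones of a Bb major ninth chord (Bb–D–F–A–C), making Bb the root.

Bb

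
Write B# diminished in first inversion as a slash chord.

B#dim/D#

First inversion of B# diminished has the third (D#) in the bass. As a slash chord: B#dim/D#.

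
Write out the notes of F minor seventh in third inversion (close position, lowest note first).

Eb, F, Ab, C

Spelling F minor seventh: F–Ab–C–Eb. In third inversion the seventh is bass, giving Eb, F, Ab, C from the bottom.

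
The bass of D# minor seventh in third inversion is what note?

C#

D# minor seventh is D#–F#–A#–C#. Third inversion places the seventh in the bass: C#.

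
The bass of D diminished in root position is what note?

D

The root of D diminished (D–F–Ab) is D; that is the bass in root position.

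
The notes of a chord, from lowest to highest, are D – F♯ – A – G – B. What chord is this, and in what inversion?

G major ninth, second inversion

The distinct note names are D, F#, A, G, B. Stacked in thirds they read G–B–D–F#–A, which is a major ninth chord on G.
With the fifth (D) in the bass, the chord is in second inversion.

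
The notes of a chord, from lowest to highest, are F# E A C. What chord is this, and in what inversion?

F# half-diminished seventh, root position

The pitch classes F#, E, A, C arrange in thirds as F#–A–C–E: an F# half-diminished seventh chord.
With the root (F#) in the bass, the chord is in root position (figured bass 7).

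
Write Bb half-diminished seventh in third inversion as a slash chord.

Third inversion of Bb half-diminished seventh has the seventh (Ab) in the bass. As a slash chord: Bbø7/Ab.

Bbø7/Ab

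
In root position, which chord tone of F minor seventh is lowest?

F minor seventh is F–Ab–C–Eb. Root position places the root in the bass: F.

F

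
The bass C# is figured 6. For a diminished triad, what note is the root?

The figures 6 mean the third of the chord is in the bass. If C# is the third of a diminished triad, the root is A# (chord tones A#–C#–E).

A#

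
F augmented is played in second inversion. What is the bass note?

In second inversion the fifth is lowest. For F augmented (F–A–C#) that is C#.

C#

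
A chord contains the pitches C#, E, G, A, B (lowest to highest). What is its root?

C#, E, G, A, B are the tones of an A dominant ninth chord (A–C#–E–G–B), making A the root.

A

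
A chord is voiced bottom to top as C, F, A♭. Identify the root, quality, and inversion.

The distinct note names are C, F, Ab. Stacked in thirds they read F–Ab–C, which is a minor triad on F.
With the fifth (C) in the bass, the chord is in second inversion (figured bass 6/4).

F minor, second inversion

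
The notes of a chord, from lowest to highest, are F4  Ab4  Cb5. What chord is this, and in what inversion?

F diminished, root position

The pitch classes F, Ab, Cb arrange in thirds as F–Ab–Cb: an F diminished triad.
The lowest note is F, the root of the chord, so this is root position (figured bass 5/3).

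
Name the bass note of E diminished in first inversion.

The third of E diminished (E–G–Bb) is G; that is the bass in first inversion.

G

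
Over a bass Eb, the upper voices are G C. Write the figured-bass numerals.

6

The notes Eb, G, C stack in thirds as C–Eb–G — a C minor triad. The bass Eb is the third, so this is first inversion: figured 6.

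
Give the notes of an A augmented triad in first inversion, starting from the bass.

C#, E#, A

A augmented is A–C#–E#. First inversion puts the third (C#) in the bass, with the remaining tones above: C#, E#, A.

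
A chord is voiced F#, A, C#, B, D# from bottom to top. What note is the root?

B

F#, A, C#, B, D# are the tones of a B dominant ninth chord (B–D#–F#–A–C#), making B the root.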